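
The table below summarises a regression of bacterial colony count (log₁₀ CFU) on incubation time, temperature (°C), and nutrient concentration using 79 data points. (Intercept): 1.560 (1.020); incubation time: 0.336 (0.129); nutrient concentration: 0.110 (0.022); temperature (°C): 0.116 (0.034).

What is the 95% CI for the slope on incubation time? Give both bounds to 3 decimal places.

Read off: b = 0.336, SE = 0.129 for incubation time.
df = n − k − 1 = 79 − 3 − 1 = 75.
t* = t_{0.025, 75} = 1.992102.
Margin = t* × SE = 1.992102 × 0.129 = 0.25698.
CI: 0.336 ± 0.25698 → (0.079, 0.593).

(0.079, 0.593)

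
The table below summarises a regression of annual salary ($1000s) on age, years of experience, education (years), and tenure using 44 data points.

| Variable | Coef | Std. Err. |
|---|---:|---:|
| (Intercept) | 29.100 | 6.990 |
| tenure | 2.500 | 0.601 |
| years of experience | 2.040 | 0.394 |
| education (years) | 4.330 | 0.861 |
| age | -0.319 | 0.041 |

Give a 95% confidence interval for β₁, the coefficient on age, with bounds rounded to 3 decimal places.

Read off: b = -0.319, SE = 0.041 for age.
df = n − k − 1 = 44 − 4 − 1 = 39.
t* = t_{0.025, 39} = 2.022691.
Margin = t* × SE = 2.022691 × 0.041 = 0.08293.
CI: -0.319 ± 0.08293 → (-0.402, -0.236).

(-0.402, -0.236)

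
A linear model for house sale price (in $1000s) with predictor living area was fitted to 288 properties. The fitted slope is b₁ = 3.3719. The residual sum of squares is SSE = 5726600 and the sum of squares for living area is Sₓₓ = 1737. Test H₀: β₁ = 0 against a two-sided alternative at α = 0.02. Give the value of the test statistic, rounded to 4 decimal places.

MSE = SSE/(n − 2) = 5726600/286 = 20023.1.
SE(b₁) = √(MSE/Sₓₓ) = √(20023.1/1737) = 3.3952.
t = 3.3719 / 3.3952 = 0.9931.
df = n − 2 = 286.
Two-sided p ≈ 0.3215, which is ≥ 0.02, so fail to reject H₀.
The data do not give significant evidence of an association between living area and house sale price.

t = 0.9931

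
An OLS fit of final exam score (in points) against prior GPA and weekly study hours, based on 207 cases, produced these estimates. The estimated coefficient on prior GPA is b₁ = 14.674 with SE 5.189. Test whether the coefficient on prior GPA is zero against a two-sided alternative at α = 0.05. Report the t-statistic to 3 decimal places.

H₀: β₁ = 0 vs H₁: β₁ ≠ 0.
t = (b₁ − β₁⁰)/SE = 14.674 / 5.189 = 2.828.
df = n − k − 1 = 207 − 2 − 1 = 204.
Two-sided p ≈ 0.0052, which is < 0.05, so reject H₀.
There is evidence that prior GPA is associated with final exam score, holding the other predictors fixed.

t = 2.828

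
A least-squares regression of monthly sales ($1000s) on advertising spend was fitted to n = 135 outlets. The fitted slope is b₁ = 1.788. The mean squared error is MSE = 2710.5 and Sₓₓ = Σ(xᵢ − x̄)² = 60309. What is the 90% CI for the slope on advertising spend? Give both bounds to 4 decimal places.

(1.4368, 2.1392)

SE(b₁) = √(MSE/Sₓₓ) = √(2710.5/60309) = 0.211999.
df = n − 2 = 133.
t* = t_{0.05, 133} = 1.656391.
Margin = t* × SE = 1.656391 × 0.211999 = 0.351153.
CI: 1.788 ± 0.351153 → (1.4368, 2.1392).
With 90% confidence, each one-unit increase in advertising spend is associated with a change of between 1.4368 and 2.1392 $1000s in monthly sales.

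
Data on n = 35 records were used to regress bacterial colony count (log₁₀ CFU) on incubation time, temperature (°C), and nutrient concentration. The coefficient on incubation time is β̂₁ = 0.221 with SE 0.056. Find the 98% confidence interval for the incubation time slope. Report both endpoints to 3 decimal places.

(0.084, 0.358)

df = n − k − 1 = 35 − 3 − 1 = 31.
t* = t_{0.01, 31} = 2.452824.
Margin = t* × SE = 2.452824 × 0.056 = 0.13736.
CI: 0.221 ± 0.13736 → (0.084, 0.358).
With 98% confidence, each one-unit increase in incubation time is associated with a change of between 0.084 and 0.358 log₁₀ CFU in bacterial colony count, holding the other predictors fixed.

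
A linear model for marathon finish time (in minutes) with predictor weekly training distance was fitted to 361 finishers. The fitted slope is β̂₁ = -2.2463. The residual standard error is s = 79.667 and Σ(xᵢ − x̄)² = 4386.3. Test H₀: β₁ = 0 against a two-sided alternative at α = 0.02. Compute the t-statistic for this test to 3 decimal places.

t = -1.867

SE(β̂₁) = s/√Sₓₓ = 79.667/√4386.3 = 1.2029.
t = -2.2463 / 1.2029 = -1.867.
df = n − 2 = 359.
Two-sided p ≈ 0.0627, which is ≥ 0.02, so fail to reject H₀.
The data do not give significant evidence of an association between weekly training distance and marathon finish time.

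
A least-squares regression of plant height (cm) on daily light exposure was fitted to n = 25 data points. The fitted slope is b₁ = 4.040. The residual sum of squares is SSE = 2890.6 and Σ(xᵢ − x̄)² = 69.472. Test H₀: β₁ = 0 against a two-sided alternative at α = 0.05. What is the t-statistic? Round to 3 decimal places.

MSE = SSE/(n − 2) = 2890.6/23 = 125.678.
SE(b₁) = √(MSE/Sₓₓ) = √(125.678/69.472) = 1.34501.
t = 4.040 / 1.34501 = 3.004.
df = n − 2 = 23.
Two-sided p ≈ 0.0063, which is < 0.05, so reject H₀.
There is evidence that daily light exposure is associated with plant height.

t = 3.004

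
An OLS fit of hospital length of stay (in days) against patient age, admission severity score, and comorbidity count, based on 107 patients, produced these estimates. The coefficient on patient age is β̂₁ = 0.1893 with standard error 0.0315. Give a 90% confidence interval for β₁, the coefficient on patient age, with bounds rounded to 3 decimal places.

(0.137, 0.242)

df = n − k − 1 = 107 − 3 − 1 = 103.
t* = t_{0.05, 103} = 1.659782.
Margin = t* × SE = 1.659782 × 0.0315 = 0.05228.
CI: 0.1893 ± 0.05228 → (0.137, 0.242).
With 90% confidence, each one-unit increase in patient age is associated with a change of between 0.137 and 0.242 days in hospital length of stay, holding the other predictors fixed.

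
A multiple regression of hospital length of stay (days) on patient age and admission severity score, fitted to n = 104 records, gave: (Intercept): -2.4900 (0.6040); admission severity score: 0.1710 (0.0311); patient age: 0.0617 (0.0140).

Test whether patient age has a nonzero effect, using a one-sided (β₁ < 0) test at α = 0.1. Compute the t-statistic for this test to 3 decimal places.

Read off: b = 0.0617, SE = 0.0140 for patient age.
H₀: β₁ = 0 vs H₁: β₁ < 0.
t = 0.0617 / 0.0140 = 4.407.
df = n − k − 1 = 104 − 2 − 1 = 101.
One-sided p ≈ 1.0000, which is ≥ 0.1, so fail to reject H₀.
The data do not give significant evidence that the true slope on patient age is negative, holding the other predictors fixed.

t = 4.407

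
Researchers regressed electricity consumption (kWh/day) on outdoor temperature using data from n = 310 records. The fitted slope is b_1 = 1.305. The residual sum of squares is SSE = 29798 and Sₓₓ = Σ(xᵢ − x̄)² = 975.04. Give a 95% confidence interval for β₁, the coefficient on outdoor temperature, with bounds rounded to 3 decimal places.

MSE = SSE/(n − 2) = 29798/308 = 96.7468.
SE(b_1) = √(MSE/Sₓₓ) = √(96.7468/975.04) = 0.314997.
df = n − 2 = 308.
t* = t_{0.025, 308} = 1.967696.
Margin = t* × SE = 1.967696 × 0.314997 = 0.61982.
CI: 1.305 ± 0.61982 → (0.685, 1.925).
With 95% confidence, each one-unit increase in outdoor temperature is associated with a change of between 0.685 and 1.925 kWh/day in electricity consumption.

(0.685, 1.925)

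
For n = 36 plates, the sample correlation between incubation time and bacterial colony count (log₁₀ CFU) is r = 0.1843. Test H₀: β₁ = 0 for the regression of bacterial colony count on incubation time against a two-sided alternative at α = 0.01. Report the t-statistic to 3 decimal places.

t = 1.093

t = r·√(n − 2)/√(1 − r²) = 0.1843·√34/√0.966034 = 1.093.
df = n − 2 = 34.
Two-sided p ≈ 0.2819, which is ≥ 0.01, so fail to reject H₀.
The data do not give significant evidence of a linear association between incubation time and bacterial colony count.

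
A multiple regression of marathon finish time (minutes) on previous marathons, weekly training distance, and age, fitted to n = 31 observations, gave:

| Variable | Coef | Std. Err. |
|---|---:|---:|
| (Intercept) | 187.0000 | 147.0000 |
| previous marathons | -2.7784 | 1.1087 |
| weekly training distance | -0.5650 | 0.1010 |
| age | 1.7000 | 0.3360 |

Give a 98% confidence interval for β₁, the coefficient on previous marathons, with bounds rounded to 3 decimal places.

Read off: b = -2.7784, SE = 1.1087 for previous marathons.
df = n − k − 1 = 31 − 3 − 1 = 27.
t* = t_{0.01, 27} = 2.47266.
Margin = t* × SE = 2.47266 × 1.1087 = 2.74144.
CI: -2.7784 ± 2.74144 → (-5.520, -0.037).

(-5.520, -0.037)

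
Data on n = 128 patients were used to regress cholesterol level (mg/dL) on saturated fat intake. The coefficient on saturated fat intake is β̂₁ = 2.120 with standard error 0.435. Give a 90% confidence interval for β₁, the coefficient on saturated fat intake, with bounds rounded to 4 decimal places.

(1.3992, 2.8408)

df = n − 2 = 128 − 2 = 126.
t* = t_{0.05, 126} = 1.657037.
Margin = t* × SE = 1.657037 × 0.435 = 0.720811.
CI: 2.120 ± 0.720811 → (1.3992, 2.8408).
With 90% confidence, each one-unit increase in saturated fat intake is associated with a change of between 1.3992 and 2.8408 mg/dL in cholesterol level.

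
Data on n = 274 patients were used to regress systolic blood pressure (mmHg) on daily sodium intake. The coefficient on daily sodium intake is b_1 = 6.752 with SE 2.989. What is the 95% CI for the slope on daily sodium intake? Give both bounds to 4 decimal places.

(0.8675, 12.6365)

df = n − 2 = 274 − 2 = 272.
t* = t_{0.025, 272} = 1.968724.
Margin = t* × SE = 1.968724 × 2.989 = 5.884516.
CI: 6.752 ± 5.884516 → (0.8675, 12.6365).
With 95% confidence, each one-unit increase in daily sodium intake is associated with a change of between 0.8675 and 12.6365 mmHg in systolic blood pressure.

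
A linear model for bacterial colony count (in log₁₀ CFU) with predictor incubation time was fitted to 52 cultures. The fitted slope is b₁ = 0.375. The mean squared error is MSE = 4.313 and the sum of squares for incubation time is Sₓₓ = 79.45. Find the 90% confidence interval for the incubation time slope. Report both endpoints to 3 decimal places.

(-0.015, 0.765)

SE(b₁) = √(MSE/Sₓₓ) = √(4.313/79.45) = 0.232993.
df = n − 2 = 50.
t* = t_{0.05, 50} = 1.675905.
Margin = t* × SE = 1.675905 × 0.232993 = 0.39047.
CI: 0.375 ± 0.39047 → (-0.015, 0.765).
With 90% confidence, each one-unit increase in incubation time is associated with a change of between -0.015 and 0.765 log₁₀ CFU in bacterial colony count.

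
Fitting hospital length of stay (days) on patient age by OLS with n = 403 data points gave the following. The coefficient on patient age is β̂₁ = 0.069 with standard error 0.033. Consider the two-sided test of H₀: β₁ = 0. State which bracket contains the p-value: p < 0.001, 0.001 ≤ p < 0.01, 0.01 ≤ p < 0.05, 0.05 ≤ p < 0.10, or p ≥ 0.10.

0.01 ≤ p < 0.05

t = 0.069 / 0.033 = 2.091.
df = n − 2 = 403 − 2 = 401.
Two-sided p = 2·P(T_{401} > |t|) ≈ 0.0372.
So 0.01 ≤ p < 0.05.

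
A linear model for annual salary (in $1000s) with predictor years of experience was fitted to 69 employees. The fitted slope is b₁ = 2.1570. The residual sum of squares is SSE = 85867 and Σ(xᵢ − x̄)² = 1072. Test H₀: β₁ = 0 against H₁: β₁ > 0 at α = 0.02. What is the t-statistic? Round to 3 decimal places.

MSE = SSE/(n − 2) = 85867/67 = 1281.6.
SE(b₁) = √(MSE/Sₓₓ) = √(1281.6/1072) = 1.0934.
t = 2.1570 / 1.0934 = 1.973.
df = n − 2 = 67.
One-sided p ≈ 0.0263, which is ≥ 0.02, so fail to reject H₀.
The data do not give significant evidence that the true slope on years of experience is positive.

t = 1.973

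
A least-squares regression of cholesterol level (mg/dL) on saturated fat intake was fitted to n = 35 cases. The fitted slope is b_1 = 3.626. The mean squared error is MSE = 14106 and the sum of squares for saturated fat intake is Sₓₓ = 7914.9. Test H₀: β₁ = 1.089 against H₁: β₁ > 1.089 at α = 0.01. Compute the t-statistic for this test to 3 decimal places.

SE(b_1) = √(MSE/Sₓₓ) = √(14106/7914.9) = 1.33499.
t = (3.626 − 1.089) / 1.33499 = 1.900.
df = n − 2 = 33.
One-sided p ≈ 0.0331, which is ≥ 0.01, so fail to reject H₀.
The data do not give significant evidence that the true slope on saturated fat intake exceeds 1.089 mg/dL per unit.

t = 1.900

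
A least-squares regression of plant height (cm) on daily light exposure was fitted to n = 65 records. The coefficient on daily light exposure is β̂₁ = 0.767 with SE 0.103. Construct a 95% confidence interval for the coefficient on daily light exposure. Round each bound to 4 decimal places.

df = n − 2 = 65 − 2 = 63.
t* = t_{0.025, 63} = 1.998341.
Margin = t* × SE = 1.998341 × 0.103 = 0.205829.
CI: 0.767 ± 0.205829 → (0.5612, 0.9728).
With 95% confidence, each one-unit increase in daily light exposure is associated with a change of between 0.5612 and 0.9728 cm in plant height.

(0.5612, 0.9728)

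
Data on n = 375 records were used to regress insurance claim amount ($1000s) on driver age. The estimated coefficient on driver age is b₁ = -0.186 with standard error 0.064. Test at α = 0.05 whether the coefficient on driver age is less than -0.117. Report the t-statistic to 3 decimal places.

H₀: β₁ = -0.117 vs H₁: β₁ < -0.117.
t = (b₁ − β₁⁰)/SE = (-0.186 − (-0.117)) / 0.064 = -1.078.
df = n − 2 = 375 − 2 = 373.
One-sided p ≈ 0.1408, which is ≥ 0.05, so fail to reject H₀.
The data do not give significant evidence that the true slope on driver age is below -0.117 $1000s per unit.

t = -1.078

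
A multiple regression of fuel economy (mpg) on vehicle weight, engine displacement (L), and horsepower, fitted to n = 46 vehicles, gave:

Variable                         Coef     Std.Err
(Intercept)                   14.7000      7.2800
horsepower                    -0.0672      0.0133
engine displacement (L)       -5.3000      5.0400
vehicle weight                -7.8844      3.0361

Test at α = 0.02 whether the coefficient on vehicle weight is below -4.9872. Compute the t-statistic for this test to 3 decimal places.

t = -0.954

Read off: b = -7.8844, SE = 3.0361 for vehicle weight.
H₀: β₁ = -4.9872 vs H₁: β₁ < -4.9872.
t = (-7.8844 − (-4.9872)) / 3.0361 = -0.954.
df = n − k − 1 = 46 − 3 − 1 = 42.
One-sided p ≈ 0.1727, which is ≥ 0.02, so fail to reject H₀.
The data do not give significant evidence that the true slope on vehicle weight is below -4.9872 mpg per unit, holding the other predictors fixed.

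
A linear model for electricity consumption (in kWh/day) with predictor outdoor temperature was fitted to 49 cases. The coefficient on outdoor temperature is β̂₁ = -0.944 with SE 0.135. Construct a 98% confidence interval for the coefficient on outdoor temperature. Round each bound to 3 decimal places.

df = n − 2 = 49 − 2 = 47.
t* = t_{0.01, 47} = 2.408345.
Margin = t* × SE = 2.408345 × 0.135 = 0.32513.
CI: -0.944 ± 0.32513 → (-1.269, -0.619).
With 98% confidence, each one-unit increase in outdoor temperature is associated with a change of between -1.269 and -0.619 kWh/day in electricity consumption.

(-1.269, -0.619)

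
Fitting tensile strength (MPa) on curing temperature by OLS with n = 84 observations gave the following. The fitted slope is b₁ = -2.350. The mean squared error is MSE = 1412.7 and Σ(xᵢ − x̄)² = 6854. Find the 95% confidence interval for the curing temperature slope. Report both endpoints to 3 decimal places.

(-3.253, -1.447)

SE(b₁) = √(MSE/Sₓₓ) = √(1412.7/6854) = 0.453997.
df = n − 2 = 82.
t* = t_{0.025, 82} = 1.989319.
Margin = t* × SE = 1.989319 × 0.453997 = 0.90314.
CI: -2.350 ± 0.90314 → (-3.253, -1.447).
With 95% confidence, each one-unit increase in curing temperature is associated with a change of between -3.253 and -1.447 MPa in tensile strength.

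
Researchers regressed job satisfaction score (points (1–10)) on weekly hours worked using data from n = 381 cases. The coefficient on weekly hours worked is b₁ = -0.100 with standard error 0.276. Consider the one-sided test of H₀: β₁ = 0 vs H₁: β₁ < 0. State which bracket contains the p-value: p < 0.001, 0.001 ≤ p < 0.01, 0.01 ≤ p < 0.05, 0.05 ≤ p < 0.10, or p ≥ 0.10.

t = -0.100 / 0.276 = -0.362.
df = n − 2 = 381 − 2 = 379.
One-sided p = P(T_{379} < t) ≈ 0.3587.
So p ≥ 0.10.

p ≥ 0.10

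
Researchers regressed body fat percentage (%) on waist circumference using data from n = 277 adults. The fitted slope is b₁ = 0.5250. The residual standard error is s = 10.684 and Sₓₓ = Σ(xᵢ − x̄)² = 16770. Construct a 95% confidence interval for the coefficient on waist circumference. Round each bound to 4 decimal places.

(0.3626, 0.6874)

SE(b₁) = s/√Sₓₓ = 10.684/√16770 = 0.0825025.
df = n − 2 = 275.
t* = t_{0.025, 275} = 1.968628.
Margin = t* × SE = 1.968628 × 0.0825025 = 0.162417.
CI: 0.5250 ± 0.162417 → (0.3626, 0.6874).
With 95% confidence, each one-unit increase in waist circumference is associated with a change of between 0.3626 and 0.6874 % in body fat percentage.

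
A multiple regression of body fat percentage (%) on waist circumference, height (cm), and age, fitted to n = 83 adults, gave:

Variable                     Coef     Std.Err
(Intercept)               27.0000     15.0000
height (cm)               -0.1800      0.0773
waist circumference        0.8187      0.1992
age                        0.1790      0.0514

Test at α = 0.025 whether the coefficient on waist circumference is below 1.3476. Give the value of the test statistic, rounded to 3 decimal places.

Read off: b = 0.8187, SE = 0.1992 for waist circumference.
H₀: β₁ = 1.3476 vs H₁: β₁ < 1.3476.
t = (0.8187 − 1.3476) / 0.1992 = -2.655.
df = n − k − 1 = 83 − 3 − 1 = 79.
One-sided p ≈ 0.0048, which is < 0.025, so reject H₀.
There is evidence that the true slope on waist circumference is below 1.3476 % per unit, holding the other predictors fixed.

t = -2.655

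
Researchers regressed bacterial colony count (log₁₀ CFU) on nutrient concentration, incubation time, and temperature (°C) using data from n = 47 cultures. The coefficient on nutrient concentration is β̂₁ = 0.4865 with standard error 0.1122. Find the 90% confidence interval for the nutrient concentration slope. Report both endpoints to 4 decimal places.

df = n − k − 1 = 47 − 3 − 1 = 43.
t* = t_{0.05, 43} = 1.681071.
Margin = t* × SE = 1.681071 × 0.1122 = 0.188616.
CI: 0.4865 ± 0.188616 → (0.2979, 0.6751).
With 90% confidence, each one-unit increase in nutrient concentration is associated with a change of between 0.2979 and 0.6751 log₁₀ CFU in bacterial colony count, holding the other predictors fixed.

(0.2979, 0.6751)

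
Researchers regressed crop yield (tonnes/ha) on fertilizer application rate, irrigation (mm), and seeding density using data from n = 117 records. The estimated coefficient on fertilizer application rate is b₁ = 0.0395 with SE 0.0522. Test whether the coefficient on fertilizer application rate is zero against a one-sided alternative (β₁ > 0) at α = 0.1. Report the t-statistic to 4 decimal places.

H₀: β₁ = 0 vs H₁: β₁ > 0.
t = (b₁ − β₁⁰)/SE = 0.0395 / 0.0522 = 0.7567.
df = n − k − 1 = 117 − 3 − 1 = 113.
One-sided p ≈ 0.2254, which is ≥ 0.1, so fail to reject H₀.
The data do not give significant evidence that the true slope on fertilizer application rate is positive, holding the other predictors fixed.

t = 0.7567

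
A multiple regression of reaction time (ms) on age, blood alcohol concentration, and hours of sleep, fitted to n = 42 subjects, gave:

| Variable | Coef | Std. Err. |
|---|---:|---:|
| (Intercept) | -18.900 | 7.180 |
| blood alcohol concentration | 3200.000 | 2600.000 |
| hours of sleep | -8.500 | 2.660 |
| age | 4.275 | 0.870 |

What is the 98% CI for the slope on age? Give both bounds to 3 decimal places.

Read off: b = 4.275, SE = 0.870 for age.
df = n − k − 1 = 42 − 3 − 1 = 38.
t* = t_{0.01, 38} = 2.428568.
Margin = t* × SE = 2.428568 × 0.870 = 2.11285.
CI: 4.275 ± 2.11285 → (2.162, 6.388).

(2.162, 6.388)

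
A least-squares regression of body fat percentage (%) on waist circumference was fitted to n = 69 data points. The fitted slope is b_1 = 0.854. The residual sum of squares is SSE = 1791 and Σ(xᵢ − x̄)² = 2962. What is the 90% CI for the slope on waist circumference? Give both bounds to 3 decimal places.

MSE = SSE/(n − 2) = 1791/67 = 26.7313.
SE(b_1) = √(MSE/Sₓₓ) = √(26.7313/2962) = 0.0949987.
df = n − 2 = 67.
t* = t_{0.05, 67} = 1.667916.
Margin = t* × SE = 1.667916 × 0.0949987 = 0.15845.
CI: 0.854 ± 0.15845 → (0.696, 1.012).
With 90% confidence, each one-unit increase in waist circumference is associated with a change of between 0.696 and 1.012 % in body fat percentage.

(0.696, 1.012)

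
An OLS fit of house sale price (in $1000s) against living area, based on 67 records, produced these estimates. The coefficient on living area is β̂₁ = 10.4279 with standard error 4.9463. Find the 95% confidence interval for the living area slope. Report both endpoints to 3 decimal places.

df = n − 2 = 67 − 2 = 65.
t* = t_{0.025, 65} = 1.997138.
Margin = t* × SE = 1.997138 × 4.9463 = 9.87844.
CI: 10.4279 ± 9.87844 → (0.549, 20.306).
With 95% confidence, each one-unit increase in living area is associated with a change of between 0.549 and 20.306 $1000s in house sale price.

(0.549, 20.306)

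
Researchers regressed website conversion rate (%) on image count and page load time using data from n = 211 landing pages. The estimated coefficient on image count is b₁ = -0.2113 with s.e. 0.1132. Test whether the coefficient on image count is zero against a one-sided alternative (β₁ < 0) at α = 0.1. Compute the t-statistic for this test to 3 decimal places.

H₀: β₁ = 0 vs H₁: β₁ < 0.
t = (b₁ − β₁⁰)/SE = -0.2113 / 0.1132 = -1.867.
df = n − k − 1 = 211 − 2 − 1 = 208.
One-sided p ≈ 0.0317, which is < 0.1, so reject H₀.
There is evidence that the true slope on image count is negative, holding the other predictors fixed.

t = -1.867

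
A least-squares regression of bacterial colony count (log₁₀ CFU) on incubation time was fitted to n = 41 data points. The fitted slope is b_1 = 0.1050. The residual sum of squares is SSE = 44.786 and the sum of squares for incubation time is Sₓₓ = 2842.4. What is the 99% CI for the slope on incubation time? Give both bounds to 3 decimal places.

(0.051, 0.159)

MSE = SSE/(n − 2) = 44.786/39 = 1.14836.
SE(b_1) = √(MSE/Sₓₓ) = √(1.14836/2842.4) = 0.0201.
df = n − 2 = 39.
t* = t_{0.005, 39} = 2.707913.
Margin = t* × SE = 2.707913 × 0.0201 = 0.05443.
CI: 0.1050 ± 0.05443 → (0.051, 0.159).
With 99% confidence, each one-unit increase in incubation time is associated with a change of between 0.051 and 0.159 log₁₀ CFU in bacterial colony count.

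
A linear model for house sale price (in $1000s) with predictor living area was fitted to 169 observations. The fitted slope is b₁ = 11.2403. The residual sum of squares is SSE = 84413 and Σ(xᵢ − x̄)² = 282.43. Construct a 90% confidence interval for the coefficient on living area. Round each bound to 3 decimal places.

MSE = SSE/(n − 2) = 84413/167 = 505.467.
SE(b₁) = √(MSE/Sₓₓ) = √(505.467/282.43) = 1.3378.
df = n − 2 = 167.
t* = t_{0.05, 167} = 1.654029.
Margin = t* × SE = 1.654029 × 1.3378 = 2.21276.
CI: 11.2403 ± 2.21276 → (9.028, 13.453).
With 90% confidence, each one-unit increase in living area is associated with a change of between 9.028 and 13.453 $1000s in house sale price.

(9.028, 13.453)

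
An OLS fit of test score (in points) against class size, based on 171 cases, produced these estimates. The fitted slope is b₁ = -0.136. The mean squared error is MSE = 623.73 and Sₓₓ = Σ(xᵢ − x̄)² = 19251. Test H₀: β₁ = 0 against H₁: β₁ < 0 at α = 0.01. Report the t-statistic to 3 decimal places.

t = -0.756

SE(b₁) = √(MSE/Sₓₓ) = √(623.73/19251) = 0.18.
t = -0.136 / 0.18 = -0.756.
df = n − 2 = 169.
One-sided p ≈ 0.2255, which is ≥ 0.01, so fail to reject H₀.
The data do not give significant evidence that the true slope on class size is negative.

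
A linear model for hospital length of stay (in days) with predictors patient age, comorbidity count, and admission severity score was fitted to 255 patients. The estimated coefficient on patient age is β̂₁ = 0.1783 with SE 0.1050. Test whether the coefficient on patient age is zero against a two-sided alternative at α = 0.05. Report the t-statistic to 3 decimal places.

t = 1.698

H₀: β₁ = 0 vs H₁: β₁ ≠ 0.
t = (β̂₁ − β₁⁰)/SE = 0.1783 / 0.1050 = 1.698.
df = n − k − 1 = 255 − 3 − 1 = 251.
Two-sided p ≈ 0.0907, which is ≥ 0.05, so fail to reject H₀.
The data do not give significant evidence of an association between patient age and hospital length of stay, after adjusting for the other predictors.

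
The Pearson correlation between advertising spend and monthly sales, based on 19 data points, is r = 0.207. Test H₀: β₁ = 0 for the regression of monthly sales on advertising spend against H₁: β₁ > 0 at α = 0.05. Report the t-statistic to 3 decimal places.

t = 0.872

t = r·√(n − 2)/√(1 − r²) = 0.207·√17/√0.957151 = 0.872.
df = n − 2 = 17.
One-sided p ≈ 0.1976, which is ≥ 0.05, so fail to reject H₀.
The data do not give significant evidence of a linear association between advertising spend and monthly sales.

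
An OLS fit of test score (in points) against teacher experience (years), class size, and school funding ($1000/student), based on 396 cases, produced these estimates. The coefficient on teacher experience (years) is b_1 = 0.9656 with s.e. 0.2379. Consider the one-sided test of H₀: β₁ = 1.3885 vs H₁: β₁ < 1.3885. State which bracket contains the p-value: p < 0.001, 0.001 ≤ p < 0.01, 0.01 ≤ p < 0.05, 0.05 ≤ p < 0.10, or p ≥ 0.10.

0.01 ≤ p < 0.05

t = (0.9656 − 1.3885) / 0.2379 = -1.778.
df = n − k − 1 = 396 − 3 − 1 = 392.
One-sided p = P(T_{392} < t) ≈ 0.0381.
So 0.01 ≤ p < 0.05.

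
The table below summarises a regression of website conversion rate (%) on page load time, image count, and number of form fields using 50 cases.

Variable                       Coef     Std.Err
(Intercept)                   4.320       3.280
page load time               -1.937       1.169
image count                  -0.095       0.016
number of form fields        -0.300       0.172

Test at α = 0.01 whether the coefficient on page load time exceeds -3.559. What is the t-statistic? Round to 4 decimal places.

t = 1.3875

Read off: b = -1.937, SE = 1.169 for page load time.
H₀: β₁ = -3.559 vs H₁: β₁ > -3.559.
t = (-1.937 − (-3.559)) / 1.169 = 1.3875.
df = n − k − 1 = 50 − 3 − 1 = 46.
One-sided p ≈ 0.0860, which is ≥ 0.01, so fail to reject H₀.
The data do not give significant evidence that the true slope on page load time exceeds -3.559 % per unit, holding the other predictors fixed.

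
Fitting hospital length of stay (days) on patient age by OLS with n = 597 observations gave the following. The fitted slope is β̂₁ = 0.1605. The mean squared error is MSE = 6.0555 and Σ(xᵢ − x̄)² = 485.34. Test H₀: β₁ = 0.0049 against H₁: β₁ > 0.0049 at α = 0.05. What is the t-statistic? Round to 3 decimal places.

SE(β̂₁) = √(MSE/Sₓₓ) = √(6.0555/485.34) = 0.1117.
t = (0.1605 − 0.0049) / 0.1117 = 1.393.
df = n − 2 = 595.
One-sided p ≈ 0.0821, which is ≥ 0.05, so fail to reject H₀.
The data do not give significant evidence that the true slope on patient age exceeds 0.0049 days per unit.

t = 1.393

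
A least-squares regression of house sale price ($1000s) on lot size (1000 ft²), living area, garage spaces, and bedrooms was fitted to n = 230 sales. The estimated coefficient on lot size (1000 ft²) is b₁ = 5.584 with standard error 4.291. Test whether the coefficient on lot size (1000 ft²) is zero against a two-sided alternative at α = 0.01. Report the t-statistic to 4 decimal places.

H₀: β₁ = 0 vs H₁: β₁ ≠ 0.
t = (b₁ − β₁⁰)/SE = 5.584 / 4.291 = 1.3013.
df = n − k − 1 = 230 − 4 − 1 = 225.
Two-sided p ≈ 0.1945, which is ≥ 0.01, so fail to reject H₀.
The data do not give significant evidence of an association between lot size (1000 ft²) and house sale price, after adjusting for the other predictors.

t = 1.3013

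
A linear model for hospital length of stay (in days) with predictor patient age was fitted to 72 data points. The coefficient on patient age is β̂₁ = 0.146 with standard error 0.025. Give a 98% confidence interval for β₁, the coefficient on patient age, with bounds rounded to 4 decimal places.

(0.0865, 0.2055)

df = n − 2 = 72 − 2 = 70.
t* = t_{0.01, 70} = 2.380807.
Margin = t* × SE = 2.380807 × 0.025 = 0.059520.
CI: 0.146 ± 0.059520 → (0.0865, 0.2055).
With 98% confidence, each one-unit increase in patient age is associated with a change of between 0.0865 and 0.2055 days in hospital length of stay.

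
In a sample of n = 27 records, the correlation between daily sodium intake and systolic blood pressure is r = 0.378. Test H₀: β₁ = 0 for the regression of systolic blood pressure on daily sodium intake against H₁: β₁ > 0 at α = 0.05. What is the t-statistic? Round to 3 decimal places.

t = r·√(n − 2)/√(1 − r²) = 0.378·√25/√0.857116 = 2.041.
df = n − 2 = 25.
One-sided p ≈ 0.0259, which is < 0.05, so reject H₀.
There is evidence of a linear association between daily sodium intake and systolic blood pressure.

t = 2.041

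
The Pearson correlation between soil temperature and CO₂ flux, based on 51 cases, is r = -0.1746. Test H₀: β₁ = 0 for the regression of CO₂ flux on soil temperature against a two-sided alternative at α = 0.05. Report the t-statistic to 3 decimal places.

t = -1.241

t = r·√(n − 2)/√(1 − r²) = -0.1746·√49/√0.969515 = -1.241.
df = n − 2 = 49.
Two-sided p ≈ 0.2204, which is ≥ 0.05, so fail to reject H₀.
The data do not give significant evidence of a linear association between soil temperature and CO₂ flux.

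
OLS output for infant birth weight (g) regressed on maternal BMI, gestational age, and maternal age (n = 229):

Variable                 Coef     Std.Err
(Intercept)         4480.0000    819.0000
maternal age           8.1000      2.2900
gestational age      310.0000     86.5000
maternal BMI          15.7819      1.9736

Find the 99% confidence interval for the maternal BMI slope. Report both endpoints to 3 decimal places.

Read off: b = 15.7819, SE = 1.9736 for maternal BMI.
df = n − k − 1 = 229 − 3 − 1 = 225.
t* = t_{0.005, 225} = 2.597856.
Margin = t* × SE = 2.597856 × 1.9736 = 5.12713.
CI: 15.7819 ± 5.12713 → (10.655, 20.909).

(10.655, 20.909)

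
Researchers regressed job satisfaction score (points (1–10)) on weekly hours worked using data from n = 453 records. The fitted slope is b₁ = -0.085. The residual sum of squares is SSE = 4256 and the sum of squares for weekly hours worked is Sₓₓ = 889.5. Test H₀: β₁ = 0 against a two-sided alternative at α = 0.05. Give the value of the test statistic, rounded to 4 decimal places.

t = -0.8252

MSE = SSE/(n − 2) = 4256/451 = 9.43681.
SE(b₁) = √(MSE/Sₓₓ) = √(9.43681/889.5) = 0.103001.
t = -0.085 / 0.103001 = -0.8252.
df = n − 2 = 451.
Two-sided p ≈ 0.4097, which is ≥ 0.05, so fail to reject H₀.
The data do not give significant evidence of an association between weekly hours worked and job satisfaction score.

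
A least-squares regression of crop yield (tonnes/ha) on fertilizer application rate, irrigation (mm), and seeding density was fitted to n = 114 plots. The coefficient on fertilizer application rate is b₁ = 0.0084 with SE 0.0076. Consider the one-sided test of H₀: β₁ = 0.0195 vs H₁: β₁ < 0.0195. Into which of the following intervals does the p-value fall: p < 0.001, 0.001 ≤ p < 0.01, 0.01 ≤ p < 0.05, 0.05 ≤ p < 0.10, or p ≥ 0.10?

0.05 ≤ p < 0.10

t = (0.0084 − 0.0195) / 0.0076 = -1.461.
df = n − k − 1 = 114 − 3 − 1 = 110.
One-sided p = P(T_{110} < t) ≈ 0.0735.
So 0.05 ≤ p < 0.10.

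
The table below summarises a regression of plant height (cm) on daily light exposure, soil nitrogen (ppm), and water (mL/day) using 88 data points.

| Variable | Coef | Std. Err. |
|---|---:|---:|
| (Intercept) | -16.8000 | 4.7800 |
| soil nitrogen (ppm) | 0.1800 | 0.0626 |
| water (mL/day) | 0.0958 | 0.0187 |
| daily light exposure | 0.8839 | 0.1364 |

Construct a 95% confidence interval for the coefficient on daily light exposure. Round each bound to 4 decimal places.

Read off: b = 0.8839, SE = 0.1364 for daily light exposure.
df = n − k − 1 = 88 − 3 − 1 = 84.
t* = t_{0.025, 84} = 1.98861.
Margin = t* × SE = 1.98861 × 0.1364 = 0.271246.
CI: 0.8839 ± 0.271246 → (0.6127, 1.1551).

(0.6127, 1.1551)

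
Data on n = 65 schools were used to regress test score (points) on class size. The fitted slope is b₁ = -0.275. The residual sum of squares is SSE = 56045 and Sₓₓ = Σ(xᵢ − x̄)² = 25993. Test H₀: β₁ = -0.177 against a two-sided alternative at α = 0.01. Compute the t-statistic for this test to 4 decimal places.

MSE = SSE/(n − 2) = 56045/63 = 889.603.
SE(b₁) = √(MSE/Sₓₓ) = √(889.603/25993) = 0.184999.
t = (-0.275 − (-0.177)) / 0.184999 = -0.5297.
df = n − 2 = 63.
Two-sided p ≈ 0.5982, which is ≥ 0.01, so fail to reject H₀.
The data are consistent with a true slope of -0.177 points per unit of class size.

t = -0.5297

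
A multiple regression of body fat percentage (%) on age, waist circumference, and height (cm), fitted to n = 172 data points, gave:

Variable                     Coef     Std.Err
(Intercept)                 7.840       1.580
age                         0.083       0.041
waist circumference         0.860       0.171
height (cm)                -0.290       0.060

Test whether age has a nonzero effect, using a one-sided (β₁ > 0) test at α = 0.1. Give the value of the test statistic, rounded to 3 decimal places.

t = 2.024

Read off: b = 0.083, SE = 0.041 for age.
H₀: β₁ = 0 vs H₁: β₁ > 0.
t = 0.083 / 0.041 = 2.024.
df = n − k − 1 = 172 − 3 − 1 = 168.
One-sided p ≈ 0.0223, which is < 0.1, so reject H₀.
There is evidence that the true slope on age is positive, holding the other predictors fixed.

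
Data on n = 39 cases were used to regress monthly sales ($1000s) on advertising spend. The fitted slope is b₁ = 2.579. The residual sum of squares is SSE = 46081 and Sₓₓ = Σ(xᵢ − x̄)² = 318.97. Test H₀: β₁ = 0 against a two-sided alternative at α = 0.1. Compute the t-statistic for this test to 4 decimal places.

MSE = SSE/(n − 2) = 46081/37 = 1245.43.
SE(b₁) = √(MSE/Sₓₓ) = √(1245.43/318.97) = 1.97599.
t = 2.579 / 1.97599 = 1.3052.
df = n − 2 = 37.
Two-sided p ≈ 0.1999, which is ≥ 0.1, so fail to reject H₀.
The data do not give significant evidence of an association between advertising spend and monthly sales.

t = 1.3052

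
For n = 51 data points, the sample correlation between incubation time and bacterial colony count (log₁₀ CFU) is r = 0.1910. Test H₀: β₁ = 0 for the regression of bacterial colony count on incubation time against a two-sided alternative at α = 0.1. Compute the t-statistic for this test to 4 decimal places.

t = r·√(n − 2)/√(1 − r²) = 0.1910·√49/√0.963519 = 1.3621.
df = n − 2 = 49.
Two-sided p ≈ 0.1794, which is ≥ 0.1, so fail to reject H₀.
The data do not give significant evidence of a linear association between incubation time and bacterial colony count.

t = 1.3621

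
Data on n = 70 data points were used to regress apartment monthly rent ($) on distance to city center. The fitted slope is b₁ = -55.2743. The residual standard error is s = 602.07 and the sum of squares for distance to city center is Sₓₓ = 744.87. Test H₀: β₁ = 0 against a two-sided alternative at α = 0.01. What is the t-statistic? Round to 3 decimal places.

SE(b₁) = s/√Sₓₓ = 602.07/√744.87 = 22.0601.
t = -55.2743 / 22.0601 = -2.506.
df = n − 2 = 68.
Two-sided p ≈ 0.0146, which is ≥ 0.01, so fail to reject H₀.
The data do not give significant evidence of an association between distance to city center and apartment monthly rent.

t = -2.506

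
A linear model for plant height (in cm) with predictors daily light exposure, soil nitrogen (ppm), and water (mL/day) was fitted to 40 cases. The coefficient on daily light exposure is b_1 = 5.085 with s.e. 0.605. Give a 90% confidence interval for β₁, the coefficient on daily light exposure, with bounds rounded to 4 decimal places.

df = n − k − 1 = 40 − 3 − 1 = 36.
t* = t_{0.05, 36} = 1.688298.
Margin = t* × SE = 1.688298 × 0.605 = 1.021420.
CI: 5.085 ± 1.021420 → (4.0636, 6.1064).
With 90% confidence, each one-unit increase in daily light exposure is associated with a change of between 4.0636 and 6.1064 cm in plant height, holding the other predictors fixed.

(4.0636, 6.1064)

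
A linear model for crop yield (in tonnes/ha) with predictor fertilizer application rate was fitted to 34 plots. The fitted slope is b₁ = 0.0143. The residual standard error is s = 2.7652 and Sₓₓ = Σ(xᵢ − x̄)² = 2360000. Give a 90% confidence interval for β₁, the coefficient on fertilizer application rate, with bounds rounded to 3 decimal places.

SE(b₁) = s/√Sₓₓ = 2.7652/√2360000 = 0.00179999.
df = n − 2 = 32.
t* = t_{0.05, 32} = 1.693889.
Margin = t* × SE = 1.693889 × 0.00179999 = 0.00305.
CI: 0.0143 ± 0.00305 → (0.011, 0.017).
With 90% confidence, each one-unit increase in fertilizer application rate is associated with a change of between 0.011 and 0.017 tonnes/ha in crop yield.

(0.011, 0.017)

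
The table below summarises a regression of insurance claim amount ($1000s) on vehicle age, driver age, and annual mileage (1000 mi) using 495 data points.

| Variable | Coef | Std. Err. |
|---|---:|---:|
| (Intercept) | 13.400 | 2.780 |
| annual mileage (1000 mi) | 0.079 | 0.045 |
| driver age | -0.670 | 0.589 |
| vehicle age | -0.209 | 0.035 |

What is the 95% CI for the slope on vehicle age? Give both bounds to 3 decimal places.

Read off: b = -0.209, SE = 0.035 for vehicle age.
df = n − k − 1 = 495 − 3 − 1 = 491.
t* = t_{0.025, 491} = 1.964807.
Margin = t* × SE = 1.964807 × 0.035 = 0.06877.
CI: -0.209 ± 0.06877 → (-0.278, -0.140).

(-0.278, -0.140)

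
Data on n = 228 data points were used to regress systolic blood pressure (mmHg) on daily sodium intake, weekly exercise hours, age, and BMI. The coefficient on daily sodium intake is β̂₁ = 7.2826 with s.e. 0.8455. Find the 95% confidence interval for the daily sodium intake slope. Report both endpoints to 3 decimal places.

(5.616, 8.949)

df = n − k − 1 = 228 − 4 − 1 = 223.
t* = t_{0.025, 223} = 1.970659.
Margin = t* × SE = 1.970659 × 0.8455 = 1.66619.
CI: 7.2826 ± 1.66619 → (5.616, 8.949).
With 95% confidence, each one-unit increase in daily sodium intake is associated with a change of between 5.616 and 8.949 mmHg in systolic blood pressure, holding the other predictors fixed.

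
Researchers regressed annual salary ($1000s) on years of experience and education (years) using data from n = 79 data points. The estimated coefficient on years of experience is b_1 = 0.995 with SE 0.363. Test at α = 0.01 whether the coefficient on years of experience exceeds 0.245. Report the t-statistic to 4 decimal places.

H₀: β₁ = 0.245 vs H₁: β₁ > 0.245.
t = (b_1 − β₁⁰)/SE = (0.995 − 0.245) / 0.363 = 2.0661.
df = n − k − 1 = 79 − 2 − 1 = 76.
One-sided p ≈ 0.0211, which is ≥ 0.01, so fail to reject H₀.
The data do not give significant evidence that the true slope on years of experience exceeds 0.245 $1000s per unit, holding the other predictors fixed.

t = 2.0661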